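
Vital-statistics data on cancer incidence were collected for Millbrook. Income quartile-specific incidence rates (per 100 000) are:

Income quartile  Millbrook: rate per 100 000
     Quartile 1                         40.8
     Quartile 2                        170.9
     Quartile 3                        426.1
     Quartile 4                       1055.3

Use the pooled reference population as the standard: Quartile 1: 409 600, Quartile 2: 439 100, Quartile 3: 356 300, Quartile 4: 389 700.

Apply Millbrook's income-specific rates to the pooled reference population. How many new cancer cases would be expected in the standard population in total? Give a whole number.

Expected new cancer cases = Σ (standard pop × income-specific rate ÷ 100 000)
= 409 600×40.8/100 000 + 439 100×170.9/100 000 + 356 300×426.1/100 000 + 389 700×1055.3/100 000
= 167.12 + 750.42 + 1518.19 + 4112.50 = 6548.24.

6548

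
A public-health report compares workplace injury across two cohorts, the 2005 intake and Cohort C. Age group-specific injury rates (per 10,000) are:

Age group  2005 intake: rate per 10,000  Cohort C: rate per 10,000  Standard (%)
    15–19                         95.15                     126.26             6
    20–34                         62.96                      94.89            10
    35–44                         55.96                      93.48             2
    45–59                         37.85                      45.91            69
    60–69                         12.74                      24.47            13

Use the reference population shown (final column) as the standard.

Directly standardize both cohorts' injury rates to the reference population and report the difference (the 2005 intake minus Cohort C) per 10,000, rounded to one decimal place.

Standard weights: 0.06, 0.10, 0.02, 0.69, 0.13.
The 2005 intake: 0.0600×95.15 + 0.1000×62.96 + 0.0200×55.96 + 0.6900×37.85 + 0.1300×12.74 = 40.8969 per 10,000.
Cohort C: 0.0600×126.26 + 0.1000×94.89 + 0.0200×93.48 + 0.6900×45.91 + 0.1300×24.47 = 53.7932 per 10,000.
Difference = 40.8969 − 53.7932 = -12.8963.

-12.9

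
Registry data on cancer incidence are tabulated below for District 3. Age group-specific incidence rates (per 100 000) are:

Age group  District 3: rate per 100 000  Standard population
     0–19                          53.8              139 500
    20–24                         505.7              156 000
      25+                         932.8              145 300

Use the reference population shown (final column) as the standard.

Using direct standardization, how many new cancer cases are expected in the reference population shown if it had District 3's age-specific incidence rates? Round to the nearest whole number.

Expected new cancer cases = Σ (standard pop × age-specific rate ÷ 100 000)
= 139 500×53.8/100 000 + 156 000×505.7/100 000 + 145 300×932.8/100 000
= 75.05 + 788.89 + 1355.36 = 2219.30.

2219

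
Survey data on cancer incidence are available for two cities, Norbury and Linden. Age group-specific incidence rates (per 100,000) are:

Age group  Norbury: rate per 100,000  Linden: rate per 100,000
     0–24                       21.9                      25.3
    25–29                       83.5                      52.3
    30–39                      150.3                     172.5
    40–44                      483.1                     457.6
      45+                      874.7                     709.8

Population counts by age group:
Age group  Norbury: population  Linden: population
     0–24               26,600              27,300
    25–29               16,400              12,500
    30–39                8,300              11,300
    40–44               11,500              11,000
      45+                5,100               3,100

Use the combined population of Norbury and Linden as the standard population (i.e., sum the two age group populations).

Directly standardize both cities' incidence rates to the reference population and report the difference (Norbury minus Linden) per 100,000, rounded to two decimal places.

16.60

Combined standard total = 133,100; weights = 0.4050, 0.2171, 0.1473, 0.1690, 0.0616.
Norbury: 0.4050×21.9 + 0.2171×83.5 + 0.1473×150.3 + 0.1690×483.1 + 0.0616×874.7 = 184.6862 per 100,000.
Linden: 0.4050×25.3 + 0.2171×52.3 + 0.1473×172.5 + 0.1690×457.6 + 0.0616×709.8 = 168.0879 per 100,000.
Difference = 184.6862 − 168.0879 = 16.5983.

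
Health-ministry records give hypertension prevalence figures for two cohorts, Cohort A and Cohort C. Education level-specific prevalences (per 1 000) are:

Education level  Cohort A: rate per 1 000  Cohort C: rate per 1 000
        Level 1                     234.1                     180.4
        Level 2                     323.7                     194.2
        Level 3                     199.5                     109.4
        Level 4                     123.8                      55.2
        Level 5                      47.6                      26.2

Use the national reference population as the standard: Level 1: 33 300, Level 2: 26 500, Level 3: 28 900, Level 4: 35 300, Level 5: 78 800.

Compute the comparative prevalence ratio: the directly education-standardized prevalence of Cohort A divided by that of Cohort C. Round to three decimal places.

1.651

Standard total = 202 800; weights = 0.1642, 0.1307, 0.1425, 0.1741, 0.3886.
Cohort A: 0.1642×234.1 + 0.1307×323.7 + 0.1425×199.5 + 0.1741×123.8 + 0.3886×47.6 = 149.2118 per 1 000.
Cohort C: 0.1642×180.4 + 0.1307×194.2 + 0.1425×109.4 + 0.1741×55.2 + 0.3886×26.2 = 90.3767 per 1 000.
Ratio = 149.2118 ÷ 90.3767 = 1.65100.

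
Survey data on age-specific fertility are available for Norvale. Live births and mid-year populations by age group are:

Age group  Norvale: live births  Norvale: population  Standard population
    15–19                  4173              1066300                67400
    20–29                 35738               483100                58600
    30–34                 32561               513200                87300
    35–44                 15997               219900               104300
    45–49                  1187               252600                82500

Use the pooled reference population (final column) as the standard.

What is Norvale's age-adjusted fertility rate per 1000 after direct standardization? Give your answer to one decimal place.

Age-specific rates per 1000 for Norvale: 3.914, 73.976, 63.447, 72.747, 4.699.
Standard total = 400100; weights = 0.1685, 0.1465, 0.2182, 0.2607, 0.2062.
Standardized rate: 0.1685×3.914 + 0.1465×73.976 + 0.2182×63.447 + 0.2607×72.747 + 0.2062×4.699 = 45.2709 per 1000.

45.3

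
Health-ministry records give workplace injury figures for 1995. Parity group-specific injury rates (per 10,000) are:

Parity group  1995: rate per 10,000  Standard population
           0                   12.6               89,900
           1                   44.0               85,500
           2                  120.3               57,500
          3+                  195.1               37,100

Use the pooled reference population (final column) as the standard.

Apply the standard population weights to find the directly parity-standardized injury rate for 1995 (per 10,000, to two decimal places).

70.56

Standard total = 270,000; weights = 0.3330, 0.3167, 0.2130, 0.1374.
Standardized rate: 0.3330×12.6 + 0.3167×44.0 + 0.2130×120.3 + 0.1374×195.1 = 70.5563 per 10,000.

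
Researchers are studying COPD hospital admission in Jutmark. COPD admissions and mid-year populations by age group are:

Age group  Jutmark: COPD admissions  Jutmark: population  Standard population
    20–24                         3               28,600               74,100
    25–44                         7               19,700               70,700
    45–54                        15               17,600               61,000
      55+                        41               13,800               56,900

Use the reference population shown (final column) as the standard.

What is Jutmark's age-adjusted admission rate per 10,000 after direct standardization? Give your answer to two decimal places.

Age-specific rates per 10,000 for Jutmark: 1.05, 3.55, 8.52, 29.71.
Standard total = 262,700; weights = 0.2821, 0.2691, 0.2322, 0.2166.
Standardized rate: 0.2821×1.05 + 0.2691×3.55 + 0.2322×8.52 + 0.2166×29.71 = 9.6663 per 10,000.

9.67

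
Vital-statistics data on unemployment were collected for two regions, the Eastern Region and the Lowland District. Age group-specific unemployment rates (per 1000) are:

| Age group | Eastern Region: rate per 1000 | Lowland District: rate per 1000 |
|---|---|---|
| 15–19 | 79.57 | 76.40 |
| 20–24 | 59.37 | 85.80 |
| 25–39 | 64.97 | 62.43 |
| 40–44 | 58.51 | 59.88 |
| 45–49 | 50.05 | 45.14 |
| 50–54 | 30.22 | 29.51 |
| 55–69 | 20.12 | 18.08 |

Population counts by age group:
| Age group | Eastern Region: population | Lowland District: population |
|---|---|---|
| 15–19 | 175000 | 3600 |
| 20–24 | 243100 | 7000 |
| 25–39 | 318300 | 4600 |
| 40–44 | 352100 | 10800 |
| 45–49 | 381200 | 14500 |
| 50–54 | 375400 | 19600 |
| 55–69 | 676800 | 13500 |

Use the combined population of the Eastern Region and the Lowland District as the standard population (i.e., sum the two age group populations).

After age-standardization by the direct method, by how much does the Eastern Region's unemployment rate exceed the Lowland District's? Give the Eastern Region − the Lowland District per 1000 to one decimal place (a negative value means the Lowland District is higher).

-0.8

Combined standard total = 2595500; weights = 0.0688, 0.0964, 0.1244, 0.1398, 0.1525, 0.1522, 0.2660.
The Eastern Region: 0.0688×79.57 + 0.0964×59.37 + 0.1244×64.97 + 0.1398×58.51 + 0.1525×50.05 + 0.1522×30.22 + 0.2660×20.12 = 45.0404 per 1000.
The Lowland District: 0.0688×76.40 + 0.0964×85.80 + 0.1244×62.43 + 0.1398×59.88 + 0.1525×45.14 + 0.1522×29.51 + 0.2660×18.08 = 45.8454 per 1000.
Difference = 45.0404 − 45.8454 = -0.8050.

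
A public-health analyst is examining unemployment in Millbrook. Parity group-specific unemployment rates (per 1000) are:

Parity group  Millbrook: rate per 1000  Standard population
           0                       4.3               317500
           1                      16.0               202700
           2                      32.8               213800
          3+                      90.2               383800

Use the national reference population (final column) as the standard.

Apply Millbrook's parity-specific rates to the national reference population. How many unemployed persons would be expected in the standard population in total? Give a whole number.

Expected unemployed persons = Σ (standard pop × parity-specific rate ÷ 1000)
= 317500×4.3/1000 + 202700×16.0/1000 + 213800×32.8/1000 + 383800×90.2/1000
= 1365.25 + 3243.20 + 7012.64 + 34618.76 = 46239.85.

46240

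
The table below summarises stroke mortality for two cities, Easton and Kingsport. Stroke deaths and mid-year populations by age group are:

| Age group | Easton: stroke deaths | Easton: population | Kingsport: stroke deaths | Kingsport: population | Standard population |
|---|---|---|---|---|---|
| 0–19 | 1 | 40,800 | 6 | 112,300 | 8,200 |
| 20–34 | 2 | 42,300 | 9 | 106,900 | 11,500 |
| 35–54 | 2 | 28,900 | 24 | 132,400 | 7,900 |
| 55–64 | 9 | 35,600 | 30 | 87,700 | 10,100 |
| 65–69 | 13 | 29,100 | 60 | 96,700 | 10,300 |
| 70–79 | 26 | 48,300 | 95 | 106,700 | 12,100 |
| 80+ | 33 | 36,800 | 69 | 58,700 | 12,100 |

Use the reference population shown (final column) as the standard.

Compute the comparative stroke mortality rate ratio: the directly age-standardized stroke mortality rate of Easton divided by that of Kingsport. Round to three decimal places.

Age-specific rates per 100,000 for Easton: 2.45, 4.73, 6.92, 25.28, 44.67, 53.83, 89.67.
For Kingsport: 5.34, 8.42, 18.13, 34.21, 62.05, 89.03, 117.55.
Standard total = 72,200; weights = 0.1136, 0.1593, 0.1094, 0.1399, 0.1427, 0.1676, 0.1676.
Easton: 0.1136×2.45 + 0.1593×4.73 + 0.1094×6.92 + 0.1399×25.28 + 0.1427×44.67 + 0.1676×53.83 + 0.1676×89.67 = 35.7482 per 100,000.
Kingsport: 0.1136×5.34 + 0.1593×8.42 + 0.1094×18.13 + 0.1399×34.21 + 0.1427×62.05 + 0.1676×89.03 + 0.1676×117.55 = 52.1891 per 100,000.
Ratio = 35.7482 ÷ 52.1891 = 0.68497.

0.685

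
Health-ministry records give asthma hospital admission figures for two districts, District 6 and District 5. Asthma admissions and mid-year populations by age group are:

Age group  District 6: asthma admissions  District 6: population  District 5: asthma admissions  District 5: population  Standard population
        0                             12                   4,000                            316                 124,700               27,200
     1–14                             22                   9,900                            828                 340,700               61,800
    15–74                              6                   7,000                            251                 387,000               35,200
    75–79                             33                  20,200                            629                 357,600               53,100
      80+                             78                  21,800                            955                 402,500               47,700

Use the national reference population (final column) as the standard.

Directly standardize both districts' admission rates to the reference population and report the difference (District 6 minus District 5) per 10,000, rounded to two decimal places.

2.58

Age-specific rates per 10,000 for District 6: 30.00, 22.22, 8.57, 16.34, 35.78.
For District 5: 25.34, 24.30, 6.49, 17.59, 23.73.
Standard total = 225,000; weights = 0.1209, 0.2747, 0.1564, 0.2360, 0.2120.
District 6: 0.1209×30.00 + 0.2747×22.22 + 0.1564×8.57 + 0.2360×16.34 + 0.2120×35.78 = 22.5121 per 10,000.
District 5: 0.1209×25.34 + 0.2747×24.30 + 0.1564×6.49 + 0.2360×17.59 + 0.2120×23.73 = 19.9345 per 10,000.
Difference = 22.5121 − 19.9345 = 2.5776.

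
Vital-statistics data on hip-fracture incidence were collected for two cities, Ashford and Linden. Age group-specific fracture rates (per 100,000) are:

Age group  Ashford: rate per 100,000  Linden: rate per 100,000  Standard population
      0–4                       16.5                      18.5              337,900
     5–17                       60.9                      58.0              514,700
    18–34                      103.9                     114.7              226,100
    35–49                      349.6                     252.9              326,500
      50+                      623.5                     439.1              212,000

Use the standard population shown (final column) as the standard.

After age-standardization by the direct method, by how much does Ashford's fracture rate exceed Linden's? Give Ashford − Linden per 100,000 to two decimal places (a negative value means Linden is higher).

42.69

Standard total = 1,617,200; weights = 0.2089, 0.3183, 0.1398, 0.2019, 0.1311.
Ashford: 0.2089×16.5 + 0.3183×60.9 + 0.1398×103.9 + 0.2019×349.6 + 0.1311×623.5 = 189.6727 per 100,000.
Linden: 0.2089×18.5 + 0.3183×58.0 + 0.1398×114.7 + 0.2019×252.9 + 0.1311×439.1 = 146.9815 per 100,000.
Difference = 189.6727 − 146.9815 = 42.6913.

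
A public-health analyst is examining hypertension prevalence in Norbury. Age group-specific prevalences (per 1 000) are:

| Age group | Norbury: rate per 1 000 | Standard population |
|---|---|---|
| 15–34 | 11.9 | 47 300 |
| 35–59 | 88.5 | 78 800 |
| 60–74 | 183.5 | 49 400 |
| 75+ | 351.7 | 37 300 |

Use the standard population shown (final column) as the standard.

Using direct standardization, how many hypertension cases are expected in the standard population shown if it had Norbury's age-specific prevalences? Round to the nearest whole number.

29720

Expected hypertension cases = Σ (standard pop × age-specific rate ÷ 1 000)
= 47 300×11.9/1 000 + 78 800×88.5/1 000 + 49 400×183.5/1 000 + 37 300×351.7/1 000
= 562.87 + 6973.80 + 9064.90 + 13118.41 = 29719.98.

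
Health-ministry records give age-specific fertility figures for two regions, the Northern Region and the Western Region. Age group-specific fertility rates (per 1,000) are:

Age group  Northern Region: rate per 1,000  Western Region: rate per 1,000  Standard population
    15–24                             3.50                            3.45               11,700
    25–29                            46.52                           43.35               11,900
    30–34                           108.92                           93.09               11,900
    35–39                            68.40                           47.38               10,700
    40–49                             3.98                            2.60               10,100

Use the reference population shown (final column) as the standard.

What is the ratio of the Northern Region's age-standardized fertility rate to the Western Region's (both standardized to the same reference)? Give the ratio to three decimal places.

1.212

Standard total = 56,300; weights = 0.2078, 0.2114, 0.2114, 0.1901, 0.1794.
The Northern Region: 0.2078×3.50 + 0.2114×46.52 + 0.2114×108.92 + 0.1901×68.40 + 0.1794×3.98 = 47.2960 per 1,000.
The Western Region: 0.2078×3.45 + 0.2114×43.35 + 0.2114×93.09 + 0.1901×47.38 + 0.1794×2.60 = 39.0271 per 1,000.
Ratio = 47.2960 ÷ 39.0271 = 1.21187.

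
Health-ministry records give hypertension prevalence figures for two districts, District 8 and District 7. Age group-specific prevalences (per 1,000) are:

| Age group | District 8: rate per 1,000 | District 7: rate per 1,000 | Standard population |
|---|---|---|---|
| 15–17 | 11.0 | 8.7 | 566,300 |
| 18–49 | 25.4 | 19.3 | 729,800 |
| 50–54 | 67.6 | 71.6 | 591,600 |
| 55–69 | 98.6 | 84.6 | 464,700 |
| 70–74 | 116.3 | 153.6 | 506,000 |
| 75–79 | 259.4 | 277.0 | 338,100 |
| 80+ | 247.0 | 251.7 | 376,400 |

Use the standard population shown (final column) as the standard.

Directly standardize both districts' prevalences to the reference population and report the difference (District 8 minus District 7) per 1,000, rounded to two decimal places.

-4.67

Standard total = 3,572,900; weights = 0.1585, 0.2043, 0.1656, 0.1301, 0.1416, 0.0946, 0.1053.
District 8: 0.1585×11.0 + 0.2043×25.4 + 0.1656×67.6 + 0.1301×98.6 + 0.1416×116.3 + 0.0946×259.4 + 0.1053×247.0 = 97.9875 per 1,000.
District 7: 0.1585×8.7 + 0.2043×19.3 + 0.1656×71.6 + 0.1301×84.6 + 0.1416×153.6 + 0.0946×277.0 + 0.1053×251.7 = 102.6615 per 1,000.
Difference = 97.9875 − 102.6615 = -4.6740.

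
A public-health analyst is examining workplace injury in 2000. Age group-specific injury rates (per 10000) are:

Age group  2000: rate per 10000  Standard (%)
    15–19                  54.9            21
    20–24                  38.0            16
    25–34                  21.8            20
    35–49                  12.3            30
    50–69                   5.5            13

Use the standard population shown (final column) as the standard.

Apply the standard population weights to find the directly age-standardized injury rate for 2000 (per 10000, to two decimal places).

26.37

Standard weights: 0.21, 0.16, 0.20, 0.30, 0.13.
Standardized rate: 0.2100×54.9 + 0.1600×38.0 + 0.2000×21.8 + 0.3000×12.3 + 0.1300×5.5 = 26.3740 per 10000.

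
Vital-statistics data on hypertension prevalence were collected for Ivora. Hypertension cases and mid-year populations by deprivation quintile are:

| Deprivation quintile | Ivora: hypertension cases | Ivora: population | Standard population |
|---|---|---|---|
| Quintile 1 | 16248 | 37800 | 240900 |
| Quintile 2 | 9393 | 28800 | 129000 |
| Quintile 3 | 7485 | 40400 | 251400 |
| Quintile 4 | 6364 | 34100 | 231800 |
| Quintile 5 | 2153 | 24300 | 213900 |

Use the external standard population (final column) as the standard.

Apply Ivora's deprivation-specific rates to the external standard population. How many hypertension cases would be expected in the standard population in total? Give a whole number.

Deprivation-specific rates per 1000 for Ivora: 429.841, 326.146, 185.272, 186.628, 88.601.
Expected hypertension cases = Σ (standard pop × deprivation-specific rate ÷ 1000)
= 240900×429.841/1000 + 129000×326.146/1000 + 251400×185.272/1000 + 231800×186.628/1000 + 213900×88.601/1000
= 103548.76 + 42072.81 + 46577.45 + 43260.27 + 18951.72 = 254411.01.

254411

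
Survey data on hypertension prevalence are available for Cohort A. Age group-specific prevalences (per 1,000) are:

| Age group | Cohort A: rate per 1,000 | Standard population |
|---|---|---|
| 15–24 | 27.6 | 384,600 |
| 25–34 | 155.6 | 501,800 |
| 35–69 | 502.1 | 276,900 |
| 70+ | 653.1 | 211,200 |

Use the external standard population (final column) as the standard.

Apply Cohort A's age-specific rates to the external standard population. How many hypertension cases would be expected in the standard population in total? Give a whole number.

Expected hypertension cases = Σ (standard pop × age-specific rate ÷ 1,000)
= 384,600×27.6/1,000 + 501,800×155.6/1,000 + 276,900×502.1/1,000 + 211,200×653.1/1,000
= 10614.96 + 78080.08 + 139031.49 + 137934.72 = 365661.25.

365661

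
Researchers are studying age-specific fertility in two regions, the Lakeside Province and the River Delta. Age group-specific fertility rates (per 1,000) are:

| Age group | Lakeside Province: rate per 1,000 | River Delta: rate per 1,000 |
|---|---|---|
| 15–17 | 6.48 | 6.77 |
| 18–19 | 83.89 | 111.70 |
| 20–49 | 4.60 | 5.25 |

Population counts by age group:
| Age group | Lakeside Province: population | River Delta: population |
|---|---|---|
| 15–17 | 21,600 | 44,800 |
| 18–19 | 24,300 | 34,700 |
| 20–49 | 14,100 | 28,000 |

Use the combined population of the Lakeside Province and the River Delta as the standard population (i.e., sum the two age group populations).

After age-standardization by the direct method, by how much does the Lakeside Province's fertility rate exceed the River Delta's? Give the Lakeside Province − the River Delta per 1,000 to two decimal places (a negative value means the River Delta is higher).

-10.07

Combined standard total = 167,500; weights = 0.3964, 0.3522, 0.2513.
The Lakeside Province: 0.3964×6.48 + 0.3522×83.89 + 0.2513×4.60 = 33.2743 per 1,000.
The River Delta: 0.3964×6.77 + 0.3522×111.70 + 0.2513×5.25 = 43.3484 per 1,000.
Difference = 33.2743 − 43.3484 = -10.0741.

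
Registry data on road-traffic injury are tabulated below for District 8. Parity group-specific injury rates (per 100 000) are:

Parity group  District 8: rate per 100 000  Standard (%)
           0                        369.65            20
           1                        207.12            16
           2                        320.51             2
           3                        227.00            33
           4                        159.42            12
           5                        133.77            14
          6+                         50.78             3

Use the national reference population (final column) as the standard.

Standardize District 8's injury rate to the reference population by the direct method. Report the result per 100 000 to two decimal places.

227.77

Standard weights: 0.20, 0.16, 0.02, 0.33, 0.12, 0.14, 0.03.
Standardized rate: 0.2000×369.65 + 0.1600×207.12 + 0.0200×320.51 + 0.3300×227.00 + 0.1200×159.42 + 0.1400×133.77 + 0.0300×50.78 = 227.7710 per 100 000.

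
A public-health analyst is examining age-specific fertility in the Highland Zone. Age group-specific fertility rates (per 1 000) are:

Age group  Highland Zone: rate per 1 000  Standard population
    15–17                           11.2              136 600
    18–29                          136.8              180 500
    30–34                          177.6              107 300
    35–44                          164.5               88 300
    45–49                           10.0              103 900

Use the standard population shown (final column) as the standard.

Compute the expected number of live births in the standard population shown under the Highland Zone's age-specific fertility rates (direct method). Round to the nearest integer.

Expected live births = Σ (standard pop × age-specific rate ÷ 1 000)
= 136 600×11.2/1 000 + 180 500×136.8/1 000 + 107 300×177.6/1 000 + 88 300×164.5/1 000 + 103 900×10.0/1 000
= 1529.92 + 24692.40 + 19056.48 + 14525.35 + 1039.00 = 60843.15.

60843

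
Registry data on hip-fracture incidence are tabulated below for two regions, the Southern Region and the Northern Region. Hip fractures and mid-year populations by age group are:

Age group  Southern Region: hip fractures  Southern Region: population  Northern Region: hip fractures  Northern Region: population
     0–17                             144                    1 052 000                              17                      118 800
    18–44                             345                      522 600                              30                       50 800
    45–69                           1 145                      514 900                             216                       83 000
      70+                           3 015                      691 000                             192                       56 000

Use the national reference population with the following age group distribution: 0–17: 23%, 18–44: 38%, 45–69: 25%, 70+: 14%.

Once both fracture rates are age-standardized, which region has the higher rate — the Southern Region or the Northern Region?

Southern Region

Age-specific rates per 100 000 for the Southern Region: 13.69, 66.02, 222.37, 436.32.
For the Northern Region: 14.31, 59.06, 260.24, 342.86.
Standard weights: 0.23, 0.38, 0.25, 0.14.
The Southern Region: 0.2300×13.69 + 0.3800×66.02 + 0.2500×222.37 + 0.1400×436.32 = 144.9131 per 100 000.
The Northern Region: 0.2300×14.31 + 0.3800×59.06 + 0.2500×260.24 + 0.1400×342.86 = 138.7924 per 100 000.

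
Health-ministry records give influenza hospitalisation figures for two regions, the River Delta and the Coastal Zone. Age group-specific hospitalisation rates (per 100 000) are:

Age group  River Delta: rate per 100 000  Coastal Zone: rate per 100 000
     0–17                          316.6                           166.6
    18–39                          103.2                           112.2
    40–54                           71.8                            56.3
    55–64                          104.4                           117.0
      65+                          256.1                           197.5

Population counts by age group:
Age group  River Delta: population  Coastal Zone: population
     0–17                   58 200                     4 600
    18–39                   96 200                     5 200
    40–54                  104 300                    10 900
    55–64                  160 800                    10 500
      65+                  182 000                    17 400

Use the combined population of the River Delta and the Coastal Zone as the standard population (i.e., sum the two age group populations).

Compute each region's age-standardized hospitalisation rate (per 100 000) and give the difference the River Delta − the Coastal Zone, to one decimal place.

30.5

Combined standard total = 650 100; weights = 0.0966, 0.1560, 0.1772, 0.2635, 0.3067.
The River Delta: 0.0966×316.6 + 0.1560×103.2 + 0.1772×71.8 + 0.2635×104.4 + 0.3067×256.1 = 165.4644 per 100 000.
The Coastal Zone: 0.0966×166.6 + 0.1560×112.2 + 0.1772×56.3 + 0.2635×117.0 + 0.3067×197.5 = 134.9776 per 100 000.
Difference = 165.4644 − 134.9776 = 30.4868.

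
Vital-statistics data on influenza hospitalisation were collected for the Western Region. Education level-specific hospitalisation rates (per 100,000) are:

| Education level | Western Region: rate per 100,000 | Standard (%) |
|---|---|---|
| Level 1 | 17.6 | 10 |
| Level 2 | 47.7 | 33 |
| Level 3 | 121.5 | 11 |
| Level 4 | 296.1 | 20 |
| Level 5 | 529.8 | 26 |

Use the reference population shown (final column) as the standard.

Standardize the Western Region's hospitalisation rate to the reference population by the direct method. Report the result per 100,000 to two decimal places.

227.83

Standard weights: 0.10, 0.33, 0.11, 0.20, 0.26.
Standardized rate: 0.1000×17.6 + 0.3300×47.7 + 0.1100×121.5 + 0.2000×296.1 + 0.2600×529.8 = 227.8340 per 100,000.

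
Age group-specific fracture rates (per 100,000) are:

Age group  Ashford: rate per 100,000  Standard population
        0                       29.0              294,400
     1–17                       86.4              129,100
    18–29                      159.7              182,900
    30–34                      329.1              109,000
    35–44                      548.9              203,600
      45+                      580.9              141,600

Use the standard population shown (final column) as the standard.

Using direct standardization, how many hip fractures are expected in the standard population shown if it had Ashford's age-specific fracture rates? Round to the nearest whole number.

Expected hip fractures = Σ (standard pop × age-specific rate ÷ 100,000)
= 294,400×29.0/100,000 + 129,100×86.4/100,000 + 182,900×159.7/100,000 + 109,000×329.1/100,000 + 203,600×548.9/100,000 + 141,600×580.9/100,000
= 85.38 + 111.54 + 292.09 + 358.72 + 1117.56 + 822.55 = 2787.84.

2788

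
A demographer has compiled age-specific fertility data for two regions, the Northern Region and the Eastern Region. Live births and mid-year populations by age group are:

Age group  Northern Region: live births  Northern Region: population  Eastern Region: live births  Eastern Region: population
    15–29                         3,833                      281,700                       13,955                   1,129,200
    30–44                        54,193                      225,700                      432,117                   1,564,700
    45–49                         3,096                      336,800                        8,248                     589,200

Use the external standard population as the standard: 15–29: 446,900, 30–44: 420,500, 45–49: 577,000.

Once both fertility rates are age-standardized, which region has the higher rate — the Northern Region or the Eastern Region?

Eastern Region

Age-specific rates per 1,000 for the Northern Region: 13.607, 240.111, 9.192.
For the Eastern Region: 12.358, 276.166, 13.999.
Standard total = 1,444,400; weights = 0.3094, 0.2911, 0.3995.
The Northern Region: 0.3094×13.607 + 0.2911×240.111 + 0.3995×9.192 = 77.7841 per 1,000.
The Eastern Region: 0.3094×12.358 + 0.2911×276.166 + 0.3995×13.999 = 89.8144 per 1,000.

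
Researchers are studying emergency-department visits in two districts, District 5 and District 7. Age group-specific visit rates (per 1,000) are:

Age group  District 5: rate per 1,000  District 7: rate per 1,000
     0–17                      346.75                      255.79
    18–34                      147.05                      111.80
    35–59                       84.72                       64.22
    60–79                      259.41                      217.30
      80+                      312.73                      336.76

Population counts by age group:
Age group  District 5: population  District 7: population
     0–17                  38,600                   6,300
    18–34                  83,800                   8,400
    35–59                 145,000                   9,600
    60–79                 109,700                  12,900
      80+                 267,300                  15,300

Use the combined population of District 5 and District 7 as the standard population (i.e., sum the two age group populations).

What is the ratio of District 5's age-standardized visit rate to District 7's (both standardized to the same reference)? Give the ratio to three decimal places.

1.058

Combined standard total = 696,900; weights = 0.0644, 0.1323, 0.2218, 0.1759, 0.4055.
District 5: 0.0644×346.75 + 0.1323×147.05 + 0.2218×84.72 + 0.1759×259.41 + 0.4055×312.73 = 233.0406 per 1,000.
District 7: 0.0644×255.79 + 0.1323×111.80 + 0.2218×64.22 + 0.1759×217.30 + 0.4055×336.76 = 220.3052 per 1,000.
Ratio = 233.0406 ÷ 220.3052 = 1.05781.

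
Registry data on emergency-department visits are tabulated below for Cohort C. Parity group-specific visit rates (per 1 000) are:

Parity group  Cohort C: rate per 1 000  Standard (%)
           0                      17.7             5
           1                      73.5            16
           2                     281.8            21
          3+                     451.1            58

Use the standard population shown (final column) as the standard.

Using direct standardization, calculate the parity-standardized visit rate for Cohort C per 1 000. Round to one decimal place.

333.5

Standard weights: 0.05, 0.16, 0.21, 0.58.
Standardized rate: 0.0500×17.7 + 0.1600×73.5 + 0.2100×281.8 + 0.5800×451.1 = 333.4610 per 1 000.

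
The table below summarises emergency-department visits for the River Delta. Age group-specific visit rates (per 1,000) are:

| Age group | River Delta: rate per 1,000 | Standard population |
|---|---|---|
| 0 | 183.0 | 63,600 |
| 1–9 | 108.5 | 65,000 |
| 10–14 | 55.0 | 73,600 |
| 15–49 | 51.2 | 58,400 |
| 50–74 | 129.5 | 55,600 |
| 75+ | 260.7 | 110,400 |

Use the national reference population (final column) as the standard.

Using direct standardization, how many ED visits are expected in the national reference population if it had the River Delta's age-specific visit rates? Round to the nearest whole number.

61711

Expected ED visits = Σ (standard pop × age-specific rate ÷ 1,000)
= 63,600×183.0/1,000 + 65,000×108.5/1,000 + 73,600×55.0/1,000 + 58,400×51.2/1,000 + 55,600×129.5/1,000 + 110,400×260.7/1,000
= 11638.80 + 7052.50 + 4048.00 + 2990.08 + 7200.20 + 28781.28 = 61710.86.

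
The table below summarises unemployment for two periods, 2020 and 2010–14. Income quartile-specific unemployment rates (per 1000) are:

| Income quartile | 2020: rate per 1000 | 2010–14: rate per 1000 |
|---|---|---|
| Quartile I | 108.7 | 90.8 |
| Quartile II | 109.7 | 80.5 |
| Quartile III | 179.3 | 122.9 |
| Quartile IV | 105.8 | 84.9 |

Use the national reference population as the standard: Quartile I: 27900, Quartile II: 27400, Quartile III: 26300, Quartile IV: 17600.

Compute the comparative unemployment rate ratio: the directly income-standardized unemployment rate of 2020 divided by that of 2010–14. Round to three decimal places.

1.333

Standard total = 99200; weights = 0.2812, 0.2762, 0.2651, 0.1774.
2020: 0.2812×108.7 + 0.2762×109.7 + 0.2651×179.3 + 0.1774×105.8 = 127.1792 per 1000.
2010–14: 0.2812×90.8 + 0.2762×80.5 + 0.2651×122.9 + 0.1774×84.9 = 95.4186 per 1000.
Ratio = 127.1792 ÷ 95.4186 = 1.33286.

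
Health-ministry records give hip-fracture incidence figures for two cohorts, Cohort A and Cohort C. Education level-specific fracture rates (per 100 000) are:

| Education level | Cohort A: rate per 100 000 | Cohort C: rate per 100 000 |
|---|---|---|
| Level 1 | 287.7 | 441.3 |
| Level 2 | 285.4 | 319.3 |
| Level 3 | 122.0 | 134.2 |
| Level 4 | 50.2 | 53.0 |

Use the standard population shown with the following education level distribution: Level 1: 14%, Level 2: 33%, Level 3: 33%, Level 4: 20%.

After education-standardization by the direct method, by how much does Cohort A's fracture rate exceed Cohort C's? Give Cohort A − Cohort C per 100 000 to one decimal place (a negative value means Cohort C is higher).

Standard weights: 0.14, 0.33, 0.33, 0.20.
Cohort A: 0.1400×287.7 + 0.3300×285.4 + 0.3300×122.0 + 0.2000×50.2 = 184.7600 per 100 000.
Cohort C: 0.1400×441.3 + 0.3300×319.3 + 0.3300×134.2 + 0.2000×53.0 = 222.0370 per 100 000.
Difference = 184.7600 − 222.0370 = -37.2770.

-37.3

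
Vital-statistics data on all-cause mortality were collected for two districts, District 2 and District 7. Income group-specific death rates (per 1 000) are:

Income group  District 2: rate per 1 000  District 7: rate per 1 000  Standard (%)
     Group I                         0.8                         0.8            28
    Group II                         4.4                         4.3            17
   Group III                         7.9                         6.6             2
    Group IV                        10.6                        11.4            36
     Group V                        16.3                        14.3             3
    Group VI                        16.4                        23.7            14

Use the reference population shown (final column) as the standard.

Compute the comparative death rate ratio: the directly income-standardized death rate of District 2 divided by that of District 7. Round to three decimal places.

0.865

Standard weights: 0.28, 0.17, 0.02, 0.36, 0.03, 0.14.
District 2: 0.2800×0.8 + 0.1700×4.4 + 0.0200×7.9 + 0.3600×10.6 + 0.0300×16.3 + 0.1400×16.4 = 7.7310 per 1 000.
District 7: 0.2800×0.8 + 0.1700×4.3 + 0.0200×6.6 + 0.3600×11.4 + 0.0300×14.3 + 0.1400×23.7 = 8.9380 per 1 000.
Ratio = 7.7310 ÷ 8.9380 = 0.86496.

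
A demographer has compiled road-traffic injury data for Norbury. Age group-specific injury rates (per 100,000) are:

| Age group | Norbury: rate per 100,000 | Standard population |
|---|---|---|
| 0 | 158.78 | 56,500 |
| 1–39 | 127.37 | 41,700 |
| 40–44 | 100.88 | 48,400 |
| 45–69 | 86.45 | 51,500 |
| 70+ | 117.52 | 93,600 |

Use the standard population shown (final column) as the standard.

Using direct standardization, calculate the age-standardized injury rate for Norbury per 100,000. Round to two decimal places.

Standard total = 291,700; weights = 0.1937, 0.1430, 0.1659, 0.1766, 0.3209.
Standardized rate: 0.1937×158.78 + 0.1430×127.37 + 0.1659×100.88 + 0.1766×86.45 + 0.3209×117.52 = 118.6734 per 100,000.

118.67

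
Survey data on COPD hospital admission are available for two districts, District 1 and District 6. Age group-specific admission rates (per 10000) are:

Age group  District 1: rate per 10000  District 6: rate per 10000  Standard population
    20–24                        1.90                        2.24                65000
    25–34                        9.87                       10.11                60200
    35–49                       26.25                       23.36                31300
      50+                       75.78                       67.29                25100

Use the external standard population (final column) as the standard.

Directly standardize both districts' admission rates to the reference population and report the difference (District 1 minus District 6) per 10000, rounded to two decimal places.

Standard total = 181600; weights = 0.3579, 0.3315, 0.1724, 0.1382.
District 1: 0.3579×1.90 + 0.3315×9.87 + 0.1724×26.25 + 0.1382×75.78 = 18.9503 per 10000.
District 6: 0.3579×2.24 + 0.3315×10.11 + 0.1724×23.36 + 0.1382×67.29 = 17.4800 per 10000.
Difference = 18.9503 − 17.4800 = 1.4703.

1.47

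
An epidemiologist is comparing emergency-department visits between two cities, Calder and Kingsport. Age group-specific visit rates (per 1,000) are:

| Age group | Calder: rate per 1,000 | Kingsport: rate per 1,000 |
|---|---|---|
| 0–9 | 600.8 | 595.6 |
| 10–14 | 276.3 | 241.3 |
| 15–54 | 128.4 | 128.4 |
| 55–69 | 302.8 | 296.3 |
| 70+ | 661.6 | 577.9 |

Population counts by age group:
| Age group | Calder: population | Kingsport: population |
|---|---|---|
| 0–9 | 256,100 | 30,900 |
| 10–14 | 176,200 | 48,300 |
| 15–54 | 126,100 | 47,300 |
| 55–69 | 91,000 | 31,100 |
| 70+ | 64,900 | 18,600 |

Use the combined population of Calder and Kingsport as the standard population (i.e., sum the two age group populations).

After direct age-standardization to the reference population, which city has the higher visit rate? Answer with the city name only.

Combined standard total = 890,500; weights = 0.3223, 0.2521, 0.1947, 0.1371, 0.0938.
Calder: 0.3223×600.8 + 0.2521×276.3 + 0.1947×128.4 + 0.1371×302.8 + 0.0938×661.6 = 391.8461 per 1,000.
Kingsport: 0.3223×595.6 + 0.2521×241.3 + 0.1947×128.4 + 0.1371×296.3 + 0.0938×577.9 = 372.6070 per 1,000.

Calder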